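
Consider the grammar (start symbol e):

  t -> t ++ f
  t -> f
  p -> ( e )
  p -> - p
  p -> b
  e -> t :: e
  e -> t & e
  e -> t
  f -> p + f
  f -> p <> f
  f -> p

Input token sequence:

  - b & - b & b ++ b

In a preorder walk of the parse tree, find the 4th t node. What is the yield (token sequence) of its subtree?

b

[e [t [f [p - [p b]]]] & [e [t [f [p - [p b]]]] & [e [t [t [f [p b]]] ++ [f [p b]]]]]]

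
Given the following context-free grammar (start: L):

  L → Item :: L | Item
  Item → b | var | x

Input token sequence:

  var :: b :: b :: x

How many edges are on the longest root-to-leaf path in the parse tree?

[L [Item var] :: [L [Item b] :: [L [Item b] :: [L [Item x]]]]]

5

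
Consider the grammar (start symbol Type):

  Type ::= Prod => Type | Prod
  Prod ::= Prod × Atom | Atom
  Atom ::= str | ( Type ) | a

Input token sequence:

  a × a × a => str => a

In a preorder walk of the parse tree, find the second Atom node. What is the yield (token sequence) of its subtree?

a

[Type [Prod [Prod [Prod [Atom a]] × [Atom a]] × [Atom a]] => [Type [Prod [Atom str]] => [Type [Prod [Atom a]]]]]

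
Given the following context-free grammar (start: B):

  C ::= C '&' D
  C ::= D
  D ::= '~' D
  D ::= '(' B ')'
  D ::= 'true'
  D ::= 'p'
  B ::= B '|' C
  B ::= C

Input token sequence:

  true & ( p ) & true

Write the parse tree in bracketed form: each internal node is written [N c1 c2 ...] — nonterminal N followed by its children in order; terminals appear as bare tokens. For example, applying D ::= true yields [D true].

B
C
C & D
C & D & D
D & D & D
true & D & D
true & ( B ) & D
true & ( C ) & D
true & ( D ) & D
true & ( p ) & D
true & ( p ) & true

[B [C [C [C [D true]] & [D ( [B [C [D p]]] )]] & [D true]]]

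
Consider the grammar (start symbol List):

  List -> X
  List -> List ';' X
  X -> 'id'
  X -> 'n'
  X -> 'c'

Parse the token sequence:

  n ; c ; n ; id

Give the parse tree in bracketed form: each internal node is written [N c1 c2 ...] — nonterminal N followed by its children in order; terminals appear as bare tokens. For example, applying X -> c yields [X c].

List
List ; X
List ; X ; X
List ; X ; X ; X
X ; X ; X ; X
n ; X ; X ; X
n ; c ; X ; X
n ; c ; n ; X
n ; c ; n ; id

[List [List [List [List [X n]] ; [X c]] ; [X n]] ; [X id]]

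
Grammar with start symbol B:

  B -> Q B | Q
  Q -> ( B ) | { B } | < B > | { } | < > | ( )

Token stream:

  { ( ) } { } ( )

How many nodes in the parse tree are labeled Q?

[B [Q { [B [Q ( )]] }] [B [Q { }] [B [Q ( )]]]]

4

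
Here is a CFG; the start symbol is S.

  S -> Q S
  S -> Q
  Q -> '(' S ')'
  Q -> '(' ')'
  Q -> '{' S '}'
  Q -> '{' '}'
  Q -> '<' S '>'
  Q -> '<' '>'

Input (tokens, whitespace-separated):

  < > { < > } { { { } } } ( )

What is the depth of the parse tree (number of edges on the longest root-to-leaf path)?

[S [Q < >] [S [Q { [S [Q < >]] }] [S [Q { [S [Q { [S [Q { }]] }]] }] [S [Q ( )]]]]]

8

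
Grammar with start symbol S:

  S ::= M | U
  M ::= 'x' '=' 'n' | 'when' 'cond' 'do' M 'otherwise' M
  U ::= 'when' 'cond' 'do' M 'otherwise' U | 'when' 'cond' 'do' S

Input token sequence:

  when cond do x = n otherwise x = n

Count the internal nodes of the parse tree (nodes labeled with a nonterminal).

[S [M when cond do [M x = n] otherwise [M x = n]]]

4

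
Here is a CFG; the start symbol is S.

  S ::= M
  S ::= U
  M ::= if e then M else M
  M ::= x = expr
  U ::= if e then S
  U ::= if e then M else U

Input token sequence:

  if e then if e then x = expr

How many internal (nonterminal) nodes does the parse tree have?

[S [U if e then [S [U if e then [S [M x = expr]]]]]]

6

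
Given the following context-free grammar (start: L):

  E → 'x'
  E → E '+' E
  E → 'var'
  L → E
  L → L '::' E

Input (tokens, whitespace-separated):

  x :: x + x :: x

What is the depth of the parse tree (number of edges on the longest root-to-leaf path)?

4

[L [L [L [E x]] :: [E [E x] + [E x]]] :: [E x]]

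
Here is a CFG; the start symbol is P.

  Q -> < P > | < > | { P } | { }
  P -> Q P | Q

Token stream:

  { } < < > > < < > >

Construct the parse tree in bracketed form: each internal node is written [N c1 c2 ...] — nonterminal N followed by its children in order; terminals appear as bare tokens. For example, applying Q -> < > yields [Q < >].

P
Q P
{ } P
{ } Q P
{ } < P > P
{ } < Q > P
{ } < < > > P
{ } < < > > Q
{ } < < > > < P >
{ } < < > > < Q >
{ } < < > > < < > >

[P [Q { }] [P [Q < [P [Q < >]] >] [P [Q < [P [Q < >]] >]]]]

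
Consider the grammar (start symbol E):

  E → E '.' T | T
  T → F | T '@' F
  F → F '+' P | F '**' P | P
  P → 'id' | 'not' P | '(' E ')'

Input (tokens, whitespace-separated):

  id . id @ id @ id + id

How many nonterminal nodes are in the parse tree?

[E [E [T [F [P id]]]] . [T [T [T [F [P id]]] @ [F [P id]]] @ [F [F [P id]] + [P id]]]]

16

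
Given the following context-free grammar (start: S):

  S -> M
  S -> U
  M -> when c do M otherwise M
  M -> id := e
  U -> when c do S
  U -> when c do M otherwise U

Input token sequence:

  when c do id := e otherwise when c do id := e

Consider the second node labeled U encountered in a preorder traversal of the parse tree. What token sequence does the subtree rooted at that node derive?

[S [U when c do [M id := e] otherwise [U when c do [S [M id := e]]]]]

when c do id := e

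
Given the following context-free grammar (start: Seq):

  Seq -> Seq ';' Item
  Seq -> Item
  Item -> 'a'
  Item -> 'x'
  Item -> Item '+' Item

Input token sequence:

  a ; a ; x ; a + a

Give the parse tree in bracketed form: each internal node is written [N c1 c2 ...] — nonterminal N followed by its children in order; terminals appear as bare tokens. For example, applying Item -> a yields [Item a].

Seq
Seq ; Item
Seq ; Item ; Item
Seq ; Item ; Item ; Item
Item ; Item ; Item ; Item
a ; Item ; Item ; Item
a ; a ; Item ; Item
a ; a ; x ; Item
a ; a ; x ; Item + Item
a ; a ; x ; a + Item
a ; a ; x ; a + a

[Seq [Seq [Seq [Seq [Item a]] ; [Item a]] ; [Item x]] ; [Item [Item a] + [Item a]]]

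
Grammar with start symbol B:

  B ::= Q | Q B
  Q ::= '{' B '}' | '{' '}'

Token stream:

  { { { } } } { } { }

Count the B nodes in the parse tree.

5

[B [Q { [B [Q { [B [Q { }]] }]] }] [B [Q { }] [B [Q { }]]]]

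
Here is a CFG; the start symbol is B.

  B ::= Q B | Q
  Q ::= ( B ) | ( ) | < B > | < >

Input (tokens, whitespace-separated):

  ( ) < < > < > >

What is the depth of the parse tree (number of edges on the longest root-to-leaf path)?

6

[B [Q ( )] [B [Q < [B [Q < >] [B [Q < >]]] >]]]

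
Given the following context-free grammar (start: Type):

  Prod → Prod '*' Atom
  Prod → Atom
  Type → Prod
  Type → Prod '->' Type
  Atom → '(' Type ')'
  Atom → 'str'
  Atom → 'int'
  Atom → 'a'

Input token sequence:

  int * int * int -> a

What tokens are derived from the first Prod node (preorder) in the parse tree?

int * int * int

[Type [Prod [Prod [Prod [Atom int]] * [Atom int]] * [Atom int]] -> [Type [Prod [Atom a]]]]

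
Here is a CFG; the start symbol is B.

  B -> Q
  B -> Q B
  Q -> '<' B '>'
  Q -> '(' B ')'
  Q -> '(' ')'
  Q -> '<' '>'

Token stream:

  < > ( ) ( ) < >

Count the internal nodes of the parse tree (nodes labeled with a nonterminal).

8

[B [Q < >] [B [Q ( )] [B [Q ( )] [B [Q < >]]]]]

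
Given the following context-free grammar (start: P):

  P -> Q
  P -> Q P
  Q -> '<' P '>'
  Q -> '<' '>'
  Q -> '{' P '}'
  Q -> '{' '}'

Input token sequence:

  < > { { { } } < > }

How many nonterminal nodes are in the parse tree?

10

[P [Q < >] [P [Q { [P [Q { [P [Q { }]] }] [P [Q < >]]] }]]]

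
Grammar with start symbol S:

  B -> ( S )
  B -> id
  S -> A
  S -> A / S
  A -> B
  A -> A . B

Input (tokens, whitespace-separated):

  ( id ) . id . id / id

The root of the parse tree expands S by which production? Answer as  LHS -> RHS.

S -> A / S

[S [A [A [A [B ( [S [A [B id]]] )]] . [B id]] . [B id]] / [S [A [B id]]]]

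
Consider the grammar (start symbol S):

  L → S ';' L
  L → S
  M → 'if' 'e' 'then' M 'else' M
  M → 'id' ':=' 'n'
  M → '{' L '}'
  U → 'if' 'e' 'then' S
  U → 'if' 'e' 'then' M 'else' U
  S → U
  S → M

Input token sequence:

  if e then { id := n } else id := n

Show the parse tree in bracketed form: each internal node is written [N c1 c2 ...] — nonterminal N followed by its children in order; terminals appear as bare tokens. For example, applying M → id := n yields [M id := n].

[S [M if e then [M { [L [S [M id := n]]] }] else [M id := n]]]

S
M
if e then M else M
if e then { L } else M
if e then { S } else M
if e then { M } else M
if e then { id := n } else M
if e then { id := n } else id := n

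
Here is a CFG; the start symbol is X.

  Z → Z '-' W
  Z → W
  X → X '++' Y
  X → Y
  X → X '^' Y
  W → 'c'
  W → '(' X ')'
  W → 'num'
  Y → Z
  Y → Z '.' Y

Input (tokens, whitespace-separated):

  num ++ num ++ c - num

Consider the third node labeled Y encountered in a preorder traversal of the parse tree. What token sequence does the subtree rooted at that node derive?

[X [X [X [Y [Z [W num]]]] ++ [Y [Z [W num]]]] ++ [Y [Z [Z [W c]] - [W num]]]]

c - num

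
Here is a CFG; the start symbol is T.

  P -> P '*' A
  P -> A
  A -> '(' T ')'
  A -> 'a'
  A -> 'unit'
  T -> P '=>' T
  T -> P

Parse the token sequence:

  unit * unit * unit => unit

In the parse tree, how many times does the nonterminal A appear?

[T [P [P [P [A unit]] * [A unit]] * [A unit]] => [T [P [A unit]]]]

4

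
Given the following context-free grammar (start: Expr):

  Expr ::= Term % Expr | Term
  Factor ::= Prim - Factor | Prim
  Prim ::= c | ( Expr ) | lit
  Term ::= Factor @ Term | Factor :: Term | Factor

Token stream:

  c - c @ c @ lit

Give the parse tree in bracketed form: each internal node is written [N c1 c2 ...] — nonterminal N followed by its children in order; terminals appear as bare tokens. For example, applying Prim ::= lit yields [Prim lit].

[Expr [Term [Factor [Prim c] - [Factor [Prim c]]] @ [Term [Factor [Prim c]] @ [Term [Factor [Prim lit]]]]]]

Expr
Term
Factor @ Term
Prim - Factor @ Term
c - Factor @ Term
c - Prim @ Term
c - c @ Term
c - c @ Factor @ Term
c - c @ Prim @ Term
c - c @ c @ Term
c - c @ c @ Factor
c - c @ c @ Prim
c - c @ c @ lit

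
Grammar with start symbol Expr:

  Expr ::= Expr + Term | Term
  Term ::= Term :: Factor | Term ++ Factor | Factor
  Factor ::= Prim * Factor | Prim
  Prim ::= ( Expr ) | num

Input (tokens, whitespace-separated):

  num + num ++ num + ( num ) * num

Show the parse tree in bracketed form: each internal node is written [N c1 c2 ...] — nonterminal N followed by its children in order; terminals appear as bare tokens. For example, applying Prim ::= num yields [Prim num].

[Expr [Expr [Expr [Term [Factor [Prim num]]]] + [Term [Term [Factor [Prim num]]] ++ [Factor [Prim num]]]] + [Term [Factor [Prim ( [Expr [Term [Factor [Prim num]]]] )] * [Factor [Prim num]]]]]

Expr
Expr + Term
Expr + Term + Term
Term + Term + Term
Factor + Term + Term
Prim + Term + Term
num + Term + Term
num + Term ++ Factor + Term
num + Factor ++ Factor + Term
num + Prim ++ Factor + Term
num + num ++ Factor + Term
num + num ++ Prim + Term
num + num ++ num + Term
num + num ++ num + Factor
num + num ++ num + Prim * Factor
num + num ++ num + ( Expr ) * Factor
num + num ++ num + ( Term ) * Factor
num + num ++ num + ( Factor ) * Factor
num + num ++ num + ( Prim ) * Factor
num + num ++ num + ( num ) * Factor
num + num ++ num + ( num ) * Prim
num + num ++ num + ( num ) * num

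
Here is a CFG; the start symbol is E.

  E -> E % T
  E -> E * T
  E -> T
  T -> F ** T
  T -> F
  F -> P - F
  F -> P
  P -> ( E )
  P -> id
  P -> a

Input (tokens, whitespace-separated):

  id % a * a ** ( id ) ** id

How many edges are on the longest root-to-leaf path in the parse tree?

9

[E [E [E [T [F [P id]]]] % [T [F [P a]]]] * [T [F [P a]] ** [T [F [P ( [E [T [F [P id]]]] )]] ** [T [F [P id]]]]]]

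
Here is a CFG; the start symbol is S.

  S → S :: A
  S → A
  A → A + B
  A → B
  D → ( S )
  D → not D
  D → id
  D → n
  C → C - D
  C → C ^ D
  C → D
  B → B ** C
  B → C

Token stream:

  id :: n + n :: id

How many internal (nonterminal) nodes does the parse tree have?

[S [S [S [A [B [C [D id]]]]] :: [A [A [B [C [D n]]]] + [B [C [D n]]]]] :: [A [B [C [D id]]]]]

19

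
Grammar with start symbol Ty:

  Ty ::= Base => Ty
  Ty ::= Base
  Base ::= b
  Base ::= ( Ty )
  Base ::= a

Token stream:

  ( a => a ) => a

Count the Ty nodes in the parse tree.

4

[Ty [Base ( [Ty [Base a] => [Ty [Base a]]] )] => [Ty [Base a]]]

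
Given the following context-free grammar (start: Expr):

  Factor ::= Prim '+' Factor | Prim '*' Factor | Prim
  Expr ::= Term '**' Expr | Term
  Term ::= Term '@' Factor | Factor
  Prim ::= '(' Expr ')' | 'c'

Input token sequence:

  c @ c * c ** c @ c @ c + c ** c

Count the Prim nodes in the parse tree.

8

[Expr [Term [Term [Factor [Prim c]]] @ [Factor [Prim c] * [Factor [Prim c]]]] ** [Expr [Term [Term [Term [Factor [Prim c]]] @ [Factor [Prim c]]] @ [Factor [Prim c] + [Factor [Prim c]]]] ** [Expr [Term [Factor [Prim c]]]]]]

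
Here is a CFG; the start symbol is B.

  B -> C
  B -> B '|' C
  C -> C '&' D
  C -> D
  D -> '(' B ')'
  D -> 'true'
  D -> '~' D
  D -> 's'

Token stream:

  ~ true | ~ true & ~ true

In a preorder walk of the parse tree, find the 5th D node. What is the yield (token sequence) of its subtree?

~ true

[B [B [C [D ~ [D true]]]] | [C [C [D ~ [D true]]] & [D ~ [D true]]]]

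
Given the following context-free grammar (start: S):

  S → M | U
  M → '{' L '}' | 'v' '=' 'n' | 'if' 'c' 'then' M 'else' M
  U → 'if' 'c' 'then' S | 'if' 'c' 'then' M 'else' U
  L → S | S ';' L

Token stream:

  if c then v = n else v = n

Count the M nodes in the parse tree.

[S [M if c then [M v = n] else [M v = n]]]

3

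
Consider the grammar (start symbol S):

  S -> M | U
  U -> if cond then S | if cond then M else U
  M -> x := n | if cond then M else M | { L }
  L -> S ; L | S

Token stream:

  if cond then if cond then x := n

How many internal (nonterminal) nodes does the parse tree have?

[S [U if cond then [S [U if cond then [S [M x := n]]]]]]

6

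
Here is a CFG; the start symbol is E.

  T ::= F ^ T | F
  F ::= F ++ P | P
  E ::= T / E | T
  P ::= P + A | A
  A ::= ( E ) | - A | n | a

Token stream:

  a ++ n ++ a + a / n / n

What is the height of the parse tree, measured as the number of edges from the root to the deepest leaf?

[E [T [F [F [F [P [A a]]] ++ [P [A n]]] ++ [P [P [A a]] + [A a]]]] / [E [T [F [P [A n]]]] / [E [T [F [P [A n]]]]]]]

7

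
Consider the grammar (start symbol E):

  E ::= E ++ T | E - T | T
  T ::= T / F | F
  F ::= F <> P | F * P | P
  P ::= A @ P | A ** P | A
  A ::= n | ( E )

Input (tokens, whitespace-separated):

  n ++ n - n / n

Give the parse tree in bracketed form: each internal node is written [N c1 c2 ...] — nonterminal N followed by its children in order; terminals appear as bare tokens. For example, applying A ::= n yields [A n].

E
E - T
E ++ T - T
T ++ T - T
F ++ T - T
P ++ T - T
A ++ T - T
n ++ T - T
n ++ F - T
n ++ P - T
n ++ A - T
n ++ n - T
n ++ n - T / F
n ++ n - F / F
n ++ n - P / F
n ++ n - A / F
n ++ n - n / F
n ++ n - n / P
n ++ n - n / A
n ++ n - n / n

[E [E [E [T [F [P [A n]]]]] ++ [T [F [P [A n]]]]] - [T [T [F [P [A n]]]] / [F [P [A n]]]]]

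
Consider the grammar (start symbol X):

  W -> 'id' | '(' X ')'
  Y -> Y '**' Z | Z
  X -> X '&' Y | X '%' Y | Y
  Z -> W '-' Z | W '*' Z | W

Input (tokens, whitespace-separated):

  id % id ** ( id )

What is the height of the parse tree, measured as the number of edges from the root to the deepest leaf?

[X [X [Y [Z [W id]]]] % [Y [Y [Z [W id]]] ** [Z [W ( [X [Y [Z [W id]]]] )]]]]

8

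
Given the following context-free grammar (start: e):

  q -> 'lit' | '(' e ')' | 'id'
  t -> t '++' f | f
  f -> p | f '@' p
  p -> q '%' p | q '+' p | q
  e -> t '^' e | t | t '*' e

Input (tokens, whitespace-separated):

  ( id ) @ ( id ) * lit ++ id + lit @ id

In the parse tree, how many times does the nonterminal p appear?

8

[e [t [f [f [p [q ( [e [t [f [p [q id]]]]] )]]] @ [p [q ( [e [t [f [p [q id]]]]] )]]]] * [e [t [t [f [p [q lit]]]] ++ [f [f [p [q id] + [p [q lit]]]] @ [p [q id]]]]]]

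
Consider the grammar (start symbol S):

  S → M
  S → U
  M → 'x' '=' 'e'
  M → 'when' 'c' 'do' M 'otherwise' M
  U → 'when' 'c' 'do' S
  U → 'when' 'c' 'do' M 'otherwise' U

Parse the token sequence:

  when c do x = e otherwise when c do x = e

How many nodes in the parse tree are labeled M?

2

[S [U when c do [M x = e] otherwise [U when c do [S [M x = e]]]]]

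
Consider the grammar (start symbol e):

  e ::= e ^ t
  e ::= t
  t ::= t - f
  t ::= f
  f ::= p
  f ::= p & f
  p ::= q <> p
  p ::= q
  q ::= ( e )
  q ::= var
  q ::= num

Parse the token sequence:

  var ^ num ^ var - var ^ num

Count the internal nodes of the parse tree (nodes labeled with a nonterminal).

24

[e [e [e [e [t [f [p [q var]]]]] ^ [t [f [p [q num]]]]] ^ [t [t [f [p [q var]]]] - [f [p [q var]]]]] ^ [t [f [p [q num]]]]]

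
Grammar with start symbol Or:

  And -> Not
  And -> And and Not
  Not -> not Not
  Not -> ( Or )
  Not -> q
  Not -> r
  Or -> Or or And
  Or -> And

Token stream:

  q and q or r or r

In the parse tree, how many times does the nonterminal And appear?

[Or [Or [Or [And [And [Not q]] and [Not q]]] or [And [Not r]]] or [And [Not r]]]

4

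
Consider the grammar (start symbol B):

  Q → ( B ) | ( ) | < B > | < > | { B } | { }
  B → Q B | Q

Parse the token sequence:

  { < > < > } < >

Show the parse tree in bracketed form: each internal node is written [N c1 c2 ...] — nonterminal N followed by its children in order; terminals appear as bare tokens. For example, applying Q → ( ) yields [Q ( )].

[B [Q { [B [Q < >] [B [Q < >]]] }] [B [Q < >]]]

B
Q B
{ B } B
{ Q B } B
{ < > B } B
{ < > Q } B
{ < > < > } B
{ < > < > } Q
{ < > < > } < >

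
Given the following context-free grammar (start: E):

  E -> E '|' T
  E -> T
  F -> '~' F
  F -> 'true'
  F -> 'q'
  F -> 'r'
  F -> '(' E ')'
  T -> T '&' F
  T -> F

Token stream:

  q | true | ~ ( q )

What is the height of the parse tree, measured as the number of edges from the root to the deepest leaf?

[E [E [E [T [F q]]] | [T [F true]]] | [T [F ~ [F ( [E [T [F q]]] )]]]]

7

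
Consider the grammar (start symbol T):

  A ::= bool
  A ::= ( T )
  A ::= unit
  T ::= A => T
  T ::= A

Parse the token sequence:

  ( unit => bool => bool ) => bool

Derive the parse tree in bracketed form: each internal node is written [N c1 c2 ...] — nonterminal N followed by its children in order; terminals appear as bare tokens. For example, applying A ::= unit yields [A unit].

[T [A ( [T [A unit] => [T [A bool] => [T [A bool]]]] )] => [T [A bool]]]

T
A => T
( T ) => T
( A => T ) => T
( unit => T ) => T
( unit => A => T ) => T
( unit => bool => T ) => T
( unit => bool => A ) => T
( unit => bool => bool ) => T
( unit => bool => bool ) => A
( unit => bool => bool ) => bool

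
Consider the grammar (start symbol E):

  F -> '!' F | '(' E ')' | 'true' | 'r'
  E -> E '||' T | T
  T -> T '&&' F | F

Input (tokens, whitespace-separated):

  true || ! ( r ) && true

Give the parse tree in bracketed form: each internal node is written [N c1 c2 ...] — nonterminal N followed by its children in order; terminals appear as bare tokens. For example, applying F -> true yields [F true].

[E [E [T [F true]]] || [T [T [F ! [F ( [E [T [F r]]] )]]] && [F true]]]

E
E || T
T || T
F || T
true || T
true || T && F
true || F && F
true || ! F && F
true || ! ( E ) && F
true || ! ( T ) && F
true || ! ( F ) && F
true || ! ( r ) && F
true || ! ( r ) && true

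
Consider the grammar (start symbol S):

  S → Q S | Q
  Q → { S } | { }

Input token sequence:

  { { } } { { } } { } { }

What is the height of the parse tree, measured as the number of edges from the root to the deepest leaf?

5

[S [Q { [S [Q { }]] }] [S [Q { [S [Q { }]] }] [S [Q { }] [S [Q { }]]]]]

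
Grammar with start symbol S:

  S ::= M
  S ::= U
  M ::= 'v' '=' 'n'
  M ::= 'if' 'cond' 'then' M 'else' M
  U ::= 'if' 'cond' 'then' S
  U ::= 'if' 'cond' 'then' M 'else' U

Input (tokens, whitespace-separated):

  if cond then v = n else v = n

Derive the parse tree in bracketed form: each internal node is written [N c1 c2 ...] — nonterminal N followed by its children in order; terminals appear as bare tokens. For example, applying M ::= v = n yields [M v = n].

[S [M if cond then [M v = n] else [M v = n]]]

S
M
if cond then M else M
if cond then v = n else M
if cond then v = n else v = n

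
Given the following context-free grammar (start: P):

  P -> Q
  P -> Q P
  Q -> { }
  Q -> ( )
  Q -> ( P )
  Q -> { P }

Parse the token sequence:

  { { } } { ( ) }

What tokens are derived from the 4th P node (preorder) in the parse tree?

( )

[P [Q { [P [Q { }]] }] [P [Q { [P [Q ( )]] }]]]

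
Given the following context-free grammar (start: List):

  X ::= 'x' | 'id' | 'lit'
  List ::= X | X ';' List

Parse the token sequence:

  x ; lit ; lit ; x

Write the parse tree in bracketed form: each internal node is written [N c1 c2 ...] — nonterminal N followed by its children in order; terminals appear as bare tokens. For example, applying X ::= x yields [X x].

[List [X x] ; [List [X lit] ; [List [X lit] ; [List [X x]]]]]

List
X ; List
x ; List
x ; X ; List
x ; lit ; List
x ; lit ; X ; List
x ; lit ; lit ; List
x ; lit ; lit ; X
x ; lit ; lit ; x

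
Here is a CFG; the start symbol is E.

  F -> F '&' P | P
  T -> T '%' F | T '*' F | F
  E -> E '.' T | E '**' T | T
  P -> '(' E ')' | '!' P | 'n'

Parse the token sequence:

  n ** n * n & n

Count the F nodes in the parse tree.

[E [E [T [F [P n]]]] ** [T [T [F [P n]]] * [F [F [P n]] & [P n]]]]

4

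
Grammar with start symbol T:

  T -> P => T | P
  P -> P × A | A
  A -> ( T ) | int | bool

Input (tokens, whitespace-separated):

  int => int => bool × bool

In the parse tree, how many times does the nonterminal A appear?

4

[T [P [A int]] => [T [P [A int]] => [T [P [P [A bool]] × [A bool]]]]]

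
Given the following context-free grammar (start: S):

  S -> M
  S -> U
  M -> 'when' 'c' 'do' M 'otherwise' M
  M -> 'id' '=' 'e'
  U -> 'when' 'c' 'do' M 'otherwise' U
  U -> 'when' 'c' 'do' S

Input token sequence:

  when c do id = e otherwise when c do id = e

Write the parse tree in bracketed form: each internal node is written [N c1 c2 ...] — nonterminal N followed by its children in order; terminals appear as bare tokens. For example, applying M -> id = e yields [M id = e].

S
U
when c do M otherwise U
when c do id = e otherwise U
when c do id = e otherwise when c do S
when c do id = e otherwise when c do M
when c do id = e otherwise when c do id = e

[S [U when c do [M id = e] otherwise [U when c do [S [M id = e]]]]]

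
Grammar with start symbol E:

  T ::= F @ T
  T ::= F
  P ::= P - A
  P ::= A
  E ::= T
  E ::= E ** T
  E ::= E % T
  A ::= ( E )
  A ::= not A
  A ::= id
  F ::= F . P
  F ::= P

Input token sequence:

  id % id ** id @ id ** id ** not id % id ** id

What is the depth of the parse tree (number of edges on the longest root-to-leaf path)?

11

[E [E [E [E [E [E [E [T [F [P [A id]]]]] % [T [F [P [A id]]]]] ** [T [F [P [A id]]] @ [T [F [P [A id]]]]]] ** [T [F [P [A id]]]]] ** [T [F [P [A not [A id]]]]]] % [T [F [P [A id]]]]] ** [T [F [P [A id]]]]]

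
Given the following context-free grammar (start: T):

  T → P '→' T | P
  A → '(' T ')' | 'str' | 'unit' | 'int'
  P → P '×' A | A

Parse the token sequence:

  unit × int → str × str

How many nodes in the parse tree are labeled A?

[T [P [P [A unit]] × [A int]] → [T [P [P [A str]] × [A str]]]]

4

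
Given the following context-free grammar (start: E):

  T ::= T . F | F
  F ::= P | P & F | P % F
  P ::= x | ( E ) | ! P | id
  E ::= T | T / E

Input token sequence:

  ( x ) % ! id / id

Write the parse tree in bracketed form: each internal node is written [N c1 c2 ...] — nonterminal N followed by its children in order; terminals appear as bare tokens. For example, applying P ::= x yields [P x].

[E [T [F [P ( [E [T [F [P x]]]] )] % [F [P ! [P id]]]]] / [E [T [F [P id]]]]]

E
T / E
F / E
P % F / E
( E ) % F / E
( T ) % F / E
( F ) % F / E
( P ) % F / E
( x ) % F / E
( x ) % P / E
( x ) % ! P / E
( x ) % ! id / E
( x ) % ! id / T
( x ) % ! id / F
( x ) % ! id / P
( x ) % ! id / id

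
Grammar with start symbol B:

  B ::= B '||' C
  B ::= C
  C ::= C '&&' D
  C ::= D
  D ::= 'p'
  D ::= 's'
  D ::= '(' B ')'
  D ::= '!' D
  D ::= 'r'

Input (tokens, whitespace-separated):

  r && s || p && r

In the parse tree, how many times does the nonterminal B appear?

[B [B [C [C [D r]] && [D s]]] || [C [C [D p]] && [D r]]]

2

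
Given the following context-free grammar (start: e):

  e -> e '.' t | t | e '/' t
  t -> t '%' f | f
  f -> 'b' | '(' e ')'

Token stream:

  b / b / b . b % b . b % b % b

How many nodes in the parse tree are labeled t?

[e [e [e [e [e [t [f b]]] / [t [f b]]] / [t [f b]]] . [t [t [f b]] % [f b]]] . [t [t [t [f b]] % [f b]] % [f b]]]

8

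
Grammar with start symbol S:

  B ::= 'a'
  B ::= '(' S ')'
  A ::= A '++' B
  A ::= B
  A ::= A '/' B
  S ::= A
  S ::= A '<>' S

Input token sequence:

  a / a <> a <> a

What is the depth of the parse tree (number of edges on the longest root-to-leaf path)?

5

[S [A [A [B a]] / [B a]] <> [S [A [B a]] <> [S [A [B a]]]]]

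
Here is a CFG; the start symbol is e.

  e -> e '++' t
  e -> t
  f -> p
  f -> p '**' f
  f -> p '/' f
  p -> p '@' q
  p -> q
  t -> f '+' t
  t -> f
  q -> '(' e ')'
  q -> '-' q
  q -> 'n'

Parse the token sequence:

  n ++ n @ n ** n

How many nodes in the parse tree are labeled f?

[e [e [t [f [p [q n]]]]] ++ [t [f [p [p [q n]] @ [q n]] ** [f [p [q n]]]]]]

3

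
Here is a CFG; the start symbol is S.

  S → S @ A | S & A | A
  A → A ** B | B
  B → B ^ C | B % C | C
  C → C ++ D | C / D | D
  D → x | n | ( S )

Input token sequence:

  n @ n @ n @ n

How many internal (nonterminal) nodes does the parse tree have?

[S [S [S [S [A [B [C [D n]]]]] @ [A [B [C [D n]]]]] @ [A [B [C [D n]]]]] @ [A [B [C [D n]]]]]

20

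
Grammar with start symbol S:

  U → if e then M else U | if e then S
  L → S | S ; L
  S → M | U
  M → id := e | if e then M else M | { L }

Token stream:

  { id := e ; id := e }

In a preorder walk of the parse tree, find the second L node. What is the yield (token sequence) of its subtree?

id := e

[S [M { [L [S [M id := e]] ; [L [S [M id := e]]]] }]]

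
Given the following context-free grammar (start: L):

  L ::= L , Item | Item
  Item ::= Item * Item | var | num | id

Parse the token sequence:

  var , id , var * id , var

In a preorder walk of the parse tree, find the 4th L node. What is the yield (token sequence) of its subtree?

[L [L [L [L [Item var]] , [Item id]] , [Item [Item var] * [Item id]]] , [Item var]]

var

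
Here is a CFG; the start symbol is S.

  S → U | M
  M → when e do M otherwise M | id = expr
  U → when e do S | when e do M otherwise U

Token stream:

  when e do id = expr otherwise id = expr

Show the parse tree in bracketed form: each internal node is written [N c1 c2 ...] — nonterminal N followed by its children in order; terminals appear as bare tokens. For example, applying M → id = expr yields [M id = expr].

S
M
when e do M otherwise M
when e do id = expr otherwise M
when e do id = expr otherwise id = expr

[S [M when e do [M id = expr] otherwise [M id = expr]]]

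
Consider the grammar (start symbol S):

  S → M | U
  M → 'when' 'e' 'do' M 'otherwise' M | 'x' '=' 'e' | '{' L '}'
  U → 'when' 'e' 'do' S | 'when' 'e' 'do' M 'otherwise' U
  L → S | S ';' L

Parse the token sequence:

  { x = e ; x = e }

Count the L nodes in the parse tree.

[S [M { [L [S [M x = e]] ; [L [S [M x = e]]]] }]]

2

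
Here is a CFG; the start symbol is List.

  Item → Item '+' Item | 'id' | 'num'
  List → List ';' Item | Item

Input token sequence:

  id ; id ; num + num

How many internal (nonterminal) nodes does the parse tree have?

8

[List [List [List [Item id]] ; [Item id]] ; [Item [Item num] + [Item num]]]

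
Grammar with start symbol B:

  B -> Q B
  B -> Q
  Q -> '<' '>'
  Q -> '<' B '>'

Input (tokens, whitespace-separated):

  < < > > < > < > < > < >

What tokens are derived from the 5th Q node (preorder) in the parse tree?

[B [Q < [B [Q < >]] >] [B [Q < >] [B [Q < >] [B [Q < >] [B [Q < >]]]]]]

< >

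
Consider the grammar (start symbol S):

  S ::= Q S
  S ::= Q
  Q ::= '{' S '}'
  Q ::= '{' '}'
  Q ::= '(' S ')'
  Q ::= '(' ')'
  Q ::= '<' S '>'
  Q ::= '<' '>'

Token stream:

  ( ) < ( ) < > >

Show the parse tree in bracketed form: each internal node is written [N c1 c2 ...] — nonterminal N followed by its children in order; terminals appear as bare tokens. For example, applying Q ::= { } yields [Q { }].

[S [Q ( )] [S [Q < [S [Q ( )] [S [Q < >]]] >]]]

S
Q S
( ) S
( ) Q
( ) < S >
( ) < Q S >
( ) < ( ) S >
( ) < ( ) Q >
( ) < ( ) < > >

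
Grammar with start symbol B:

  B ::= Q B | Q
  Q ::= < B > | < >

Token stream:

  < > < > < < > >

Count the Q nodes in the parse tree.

[B [Q < >] [B [Q < >] [B [Q < [B [Q < >]] >]]]]

4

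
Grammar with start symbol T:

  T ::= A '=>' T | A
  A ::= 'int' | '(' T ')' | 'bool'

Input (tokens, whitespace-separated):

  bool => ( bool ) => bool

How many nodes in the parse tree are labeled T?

[T [A bool] => [T [A ( [T [A bool]] )] => [T [A bool]]]]

4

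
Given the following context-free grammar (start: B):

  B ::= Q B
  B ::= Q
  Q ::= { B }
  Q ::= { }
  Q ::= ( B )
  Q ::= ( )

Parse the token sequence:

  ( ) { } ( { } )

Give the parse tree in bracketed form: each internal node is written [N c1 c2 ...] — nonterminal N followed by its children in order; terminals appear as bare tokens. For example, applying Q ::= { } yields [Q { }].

[B [Q ( )] [B [Q { }] [B [Q ( [B [Q { }]] )]]]]

B
Q B
( ) B
( ) Q B
( ) { } B
( ) { } Q
( ) { } ( B )
( ) { } ( Q )
( ) { } ( { } )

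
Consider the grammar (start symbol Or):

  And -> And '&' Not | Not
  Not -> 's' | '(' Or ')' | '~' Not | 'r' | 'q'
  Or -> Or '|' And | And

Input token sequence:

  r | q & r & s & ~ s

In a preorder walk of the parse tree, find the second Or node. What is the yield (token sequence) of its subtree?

r

[Or [Or [And [Not r]]] | [And [And [And [And [Not q]] & [Not r]] & [Not s]] & [Not ~ [Not s]]]]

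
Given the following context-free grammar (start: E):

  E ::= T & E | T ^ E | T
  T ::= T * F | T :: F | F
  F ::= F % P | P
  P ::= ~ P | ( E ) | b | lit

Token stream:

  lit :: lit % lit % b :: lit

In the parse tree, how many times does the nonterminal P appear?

[E [T [T [T [F [P lit]]] :: [F [F [F [P lit]] % [P lit]] % [P b]]] :: [F [P lit]]]]

5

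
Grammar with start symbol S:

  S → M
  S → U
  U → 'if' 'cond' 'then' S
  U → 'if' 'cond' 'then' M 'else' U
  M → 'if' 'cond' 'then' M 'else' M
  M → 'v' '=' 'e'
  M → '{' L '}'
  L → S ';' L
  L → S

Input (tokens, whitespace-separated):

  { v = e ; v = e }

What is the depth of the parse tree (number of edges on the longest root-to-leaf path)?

6

[S [M { [L [S [M v = e]] ; [L [S [M v = e]]]] }]]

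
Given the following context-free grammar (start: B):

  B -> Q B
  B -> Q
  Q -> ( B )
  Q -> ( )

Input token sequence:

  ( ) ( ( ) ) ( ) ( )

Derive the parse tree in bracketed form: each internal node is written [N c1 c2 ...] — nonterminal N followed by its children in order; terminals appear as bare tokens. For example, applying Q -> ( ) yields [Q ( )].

[B [Q ( )] [B [Q ( [B [Q ( )]] )] [B [Q ( )] [B [Q ( )]]]]]

B
Q B
( ) B
( ) Q B
( ) ( B ) B
( ) ( Q ) B
( ) ( ( ) ) B
( ) ( ( ) ) Q B
( ) ( ( ) ) ( ) B
( ) ( ( ) ) ( ) Q
( ) ( ( ) ) ( ) ( )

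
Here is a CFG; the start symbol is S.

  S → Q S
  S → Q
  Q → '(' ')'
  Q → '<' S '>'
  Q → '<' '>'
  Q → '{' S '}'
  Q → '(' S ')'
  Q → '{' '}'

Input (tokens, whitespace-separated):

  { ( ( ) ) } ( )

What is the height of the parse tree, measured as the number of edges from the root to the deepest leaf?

6

[S [Q { [S [Q ( [S [Q ( )]] )]] }] [S [Q ( )]]]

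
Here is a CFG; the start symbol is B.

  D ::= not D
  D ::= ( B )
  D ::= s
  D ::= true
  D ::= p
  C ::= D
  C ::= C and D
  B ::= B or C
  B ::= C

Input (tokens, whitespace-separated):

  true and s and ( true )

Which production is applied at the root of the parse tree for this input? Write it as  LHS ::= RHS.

[B [C [C [C [D true]] and [D s]] and [D ( [B [C [D true]]] )]]]

B ::= C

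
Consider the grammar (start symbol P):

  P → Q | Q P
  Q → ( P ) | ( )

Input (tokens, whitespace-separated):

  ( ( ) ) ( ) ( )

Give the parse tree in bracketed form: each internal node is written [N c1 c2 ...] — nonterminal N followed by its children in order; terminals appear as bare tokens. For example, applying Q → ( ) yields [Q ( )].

[P [Q ( [P [Q ( )]] )] [P [Q ( )] [P [Q ( )]]]]

P
Q P
( P ) P
( Q ) P
( ( ) ) P
( ( ) ) Q P
( ( ) ) ( ) P
( ( ) ) ( ) Q
( ( ) ) ( ) ( )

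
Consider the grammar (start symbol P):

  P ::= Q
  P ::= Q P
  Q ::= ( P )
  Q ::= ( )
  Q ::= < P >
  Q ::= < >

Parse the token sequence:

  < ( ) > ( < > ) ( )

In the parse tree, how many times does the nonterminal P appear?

5

[P [Q < [P [Q ( )]] >] [P [Q ( [P [Q < >]] )] [P [Q ( )]]]]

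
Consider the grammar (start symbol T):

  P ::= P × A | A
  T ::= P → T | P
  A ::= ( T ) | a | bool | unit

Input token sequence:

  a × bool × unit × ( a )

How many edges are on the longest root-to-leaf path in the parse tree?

6

[T [P [P [P [P [A a]] × [A bool]] × [A unit]] × [A ( [T [P [A a]]] )]]]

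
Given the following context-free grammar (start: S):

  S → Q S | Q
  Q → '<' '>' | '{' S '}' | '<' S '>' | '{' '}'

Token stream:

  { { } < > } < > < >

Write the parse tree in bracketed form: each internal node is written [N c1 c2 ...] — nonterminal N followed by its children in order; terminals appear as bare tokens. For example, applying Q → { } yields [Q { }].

S
Q S
{ S } S
{ Q S } S
{ { } S } S
{ { } Q } S
{ { } < > } S
{ { } < > } Q S
{ { } < > } < > S
{ { } < > } < > Q
{ { } < > } < > < >

[S [Q { [S [Q { }] [S [Q < >]]] }] [S [Q < >] [S [Q < >]]]]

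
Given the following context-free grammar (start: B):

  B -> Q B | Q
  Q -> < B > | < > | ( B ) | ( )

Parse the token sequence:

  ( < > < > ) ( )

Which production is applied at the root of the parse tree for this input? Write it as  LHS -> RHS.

[B [Q ( [B [Q < >] [B [Q < >]]] )] [B [Q ( )]]]

B -> Q B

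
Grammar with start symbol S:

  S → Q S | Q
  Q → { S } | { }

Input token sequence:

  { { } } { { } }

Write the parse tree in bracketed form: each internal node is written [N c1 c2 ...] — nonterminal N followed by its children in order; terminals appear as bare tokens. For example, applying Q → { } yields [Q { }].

S
Q S
{ S } S
{ Q } S
{ { } } S
{ { } } Q
{ { } } { S }
{ { } } { Q }
{ { } } { { } }

[S [Q { [S [Q { }]] }] [S [Q { [S [Q { }]] }]]]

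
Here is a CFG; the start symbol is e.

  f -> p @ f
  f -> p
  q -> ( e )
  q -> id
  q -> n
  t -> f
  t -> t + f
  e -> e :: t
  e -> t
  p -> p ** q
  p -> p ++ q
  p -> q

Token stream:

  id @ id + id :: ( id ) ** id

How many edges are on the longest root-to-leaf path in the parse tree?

11

[e [e [t [t [f [p [q id]] @ [f [p [q id]]]]] + [f [p [q id]]]]] :: [t [f [p [p [q ( [e [t [f [p [q id]]]]] )]] ** [q id]]]]]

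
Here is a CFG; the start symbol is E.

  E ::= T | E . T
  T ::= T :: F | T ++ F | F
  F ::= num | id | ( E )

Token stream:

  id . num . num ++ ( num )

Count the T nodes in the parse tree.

[E [E [E [T [F id]]] . [T [F num]]] . [T [T [F num]] ++ [F ( [E [T [F num]]] )]]]

5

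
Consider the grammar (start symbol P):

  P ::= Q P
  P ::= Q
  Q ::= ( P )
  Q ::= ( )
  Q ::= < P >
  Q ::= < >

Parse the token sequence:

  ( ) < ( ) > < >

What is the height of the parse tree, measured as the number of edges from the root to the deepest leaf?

5

[P [Q ( )] [P [Q < [P [Q ( )]] >] [P [Q < >]]]]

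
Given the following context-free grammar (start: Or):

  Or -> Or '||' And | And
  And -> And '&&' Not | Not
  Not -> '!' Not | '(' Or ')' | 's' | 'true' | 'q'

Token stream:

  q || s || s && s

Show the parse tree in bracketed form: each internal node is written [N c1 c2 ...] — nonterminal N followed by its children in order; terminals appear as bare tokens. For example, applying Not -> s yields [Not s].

Or
Or || And
Or || And || And
And || And || And
Not || And || And
q || And || And
q || Not || And
q || s || And
q || s || And && Not
q || s || Not && Not
q || s || s && Not
q || s || s && s

[Or [Or [Or [And [Not q]]] || [And [Not s]]] || [And [And [Not s]] && [Not s]]]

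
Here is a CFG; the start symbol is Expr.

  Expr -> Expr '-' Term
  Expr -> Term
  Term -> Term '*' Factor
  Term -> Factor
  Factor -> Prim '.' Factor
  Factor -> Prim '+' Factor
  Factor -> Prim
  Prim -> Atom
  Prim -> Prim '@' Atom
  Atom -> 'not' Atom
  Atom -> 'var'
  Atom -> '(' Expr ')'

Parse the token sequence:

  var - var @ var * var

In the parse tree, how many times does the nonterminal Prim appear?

4

[Expr [Expr [Term [Factor [Prim [Atom var]]]]] - [Term [Term [Factor [Prim [Prim [Atom var]] @ [Atom var]]]] * [Factor [Prim [Atom var]]]]]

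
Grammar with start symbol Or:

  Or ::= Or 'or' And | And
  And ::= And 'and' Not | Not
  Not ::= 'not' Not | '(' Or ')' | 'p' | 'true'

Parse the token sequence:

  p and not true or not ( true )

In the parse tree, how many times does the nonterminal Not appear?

6

[Or [Or [And [And [Not p]] and [Not not [Not true]]]] or [And [Not not [Not ( [Or [And [Not true]]] )]]]]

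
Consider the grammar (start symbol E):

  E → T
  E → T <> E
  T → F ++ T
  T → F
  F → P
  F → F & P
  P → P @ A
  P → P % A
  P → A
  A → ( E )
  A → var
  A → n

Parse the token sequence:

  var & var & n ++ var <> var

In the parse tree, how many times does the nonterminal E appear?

2

[E [T [F [F [F [P [A var]]] & [P [A var]]] & [P [A n]]] ++ [T [F [P [A var]]]]] <> [E [T [F [P [A var]]]]]]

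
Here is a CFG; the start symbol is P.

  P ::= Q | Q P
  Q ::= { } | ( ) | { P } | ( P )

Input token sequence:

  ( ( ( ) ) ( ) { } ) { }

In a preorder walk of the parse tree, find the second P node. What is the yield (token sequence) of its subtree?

[P [Q ( [P [Q ( [P [Q ( )]] )] [P [Q ( )] [P [Q { }]]]] )] [P [Q { }]]]

( ( ) ) ( ) { }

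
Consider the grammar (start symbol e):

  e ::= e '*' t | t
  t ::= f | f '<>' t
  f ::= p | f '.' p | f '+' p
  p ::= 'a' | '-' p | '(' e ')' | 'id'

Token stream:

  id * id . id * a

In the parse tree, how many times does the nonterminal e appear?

3

[e [e [e [t [f [p id]]]] * [t [f [f [p id]] . [p id]]]] * [t [f [p a]]]]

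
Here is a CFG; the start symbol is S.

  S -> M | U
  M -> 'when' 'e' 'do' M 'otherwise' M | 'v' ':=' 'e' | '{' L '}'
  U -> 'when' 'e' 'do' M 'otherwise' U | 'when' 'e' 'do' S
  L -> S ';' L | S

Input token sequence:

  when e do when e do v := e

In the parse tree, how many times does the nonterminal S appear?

3

[S [U when e do [S [U when e do [S [M v := e]]]]]]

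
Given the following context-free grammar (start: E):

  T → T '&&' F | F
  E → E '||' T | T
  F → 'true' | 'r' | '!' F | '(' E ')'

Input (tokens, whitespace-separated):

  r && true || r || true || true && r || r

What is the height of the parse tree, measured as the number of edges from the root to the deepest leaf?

8

[E [E [E [E [E [T [T [F r]] && [F true]]] || [T [F r]]] || [T [F true]]] || [T [T [F true]] && [F r]]] || [T [F r]]]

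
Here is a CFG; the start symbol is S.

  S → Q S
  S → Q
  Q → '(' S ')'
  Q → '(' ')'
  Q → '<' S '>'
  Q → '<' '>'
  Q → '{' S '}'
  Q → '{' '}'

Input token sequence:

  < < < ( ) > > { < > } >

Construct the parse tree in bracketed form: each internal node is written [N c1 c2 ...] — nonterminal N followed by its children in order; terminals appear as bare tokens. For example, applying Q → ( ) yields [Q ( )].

S
Q
< S >
< Q S >
< < S > S >
< < Q > S >
< < < S > > S >
< < < Q > > S >
< < < ( ) > > S >
< < < ( ) > > Q >
< < < ( ) > > { S } >
< < < ( ) > > { Q } >
< < < ( ) > > { < > } >

[S [Q < [S [Q < [S [Q < [S [Q ( )]] >]] >] [S [Q { [S [Q < >]] }]]] >]]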